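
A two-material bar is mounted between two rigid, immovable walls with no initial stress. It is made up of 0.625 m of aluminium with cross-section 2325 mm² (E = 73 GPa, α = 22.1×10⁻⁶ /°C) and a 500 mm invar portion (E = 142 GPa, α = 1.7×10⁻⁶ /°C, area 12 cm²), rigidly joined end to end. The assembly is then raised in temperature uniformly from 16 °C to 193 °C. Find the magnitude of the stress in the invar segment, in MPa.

Free thermal expansion of the whole bar: Σ αᵢΔT Lᵢ = 22.1×10⁻⁶×177×625 + 1.7×10⁻⁶×177×500 = 2.595 mm.
Since the ends are fixed, an axial force P builds up, equal in every segment, with P · Σ Lᵢ/(AᵢEᵢ) = δ_free.
Σ Lᵢ/(AᵢEᵢ) = 625/(2325×73×10³) + 500/(1200×142×10³) = 6.617×10⁻⁶ mm/N.
P = 2.595 / 6.617×10⁻⁶ = 392200 N = 392.2 kN, compressive.
σ_{invar} = P / A = 392200 / 1200 = 326.9 MPa.

σ ≈ 327 MPa (compressive)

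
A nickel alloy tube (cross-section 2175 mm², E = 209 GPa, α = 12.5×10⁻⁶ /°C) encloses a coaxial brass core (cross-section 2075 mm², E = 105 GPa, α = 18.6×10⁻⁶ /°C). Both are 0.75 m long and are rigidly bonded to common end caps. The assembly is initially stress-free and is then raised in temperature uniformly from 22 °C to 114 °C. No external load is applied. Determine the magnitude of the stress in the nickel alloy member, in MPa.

σ ≈ 38 MPa (tensile)

Both members must finish at the same length. With the larger α, the brass tends to over-expand; the plates restrain it, putting the brass in compression and the nickel alloy in tension. With no external load the two internal forces are equal and opposite, magnitude P.
Compatibility of the two members (thermal + elastic change equal): (α₁ − α₂)ΔT = P·[1/(A₁E₁) + 1/(A₂E₂)].
|α₁ − α₂|·ΔT = 6.1×10⁻⁶ × 92 = 0.0005612.
1/(A₁E₁) + 1/(A₂E₂) = 1/(2175×209×10³) + 1/(2075×105×10³) = 6.79×10⁻⁹ N⁻¹.
So P = 0.0005612 / 6.79×10⁻⁹ = 82.66 kN.
σ_{nickel alloy} = P/A₁ = 82660/2175 = 38 MPa, tensile.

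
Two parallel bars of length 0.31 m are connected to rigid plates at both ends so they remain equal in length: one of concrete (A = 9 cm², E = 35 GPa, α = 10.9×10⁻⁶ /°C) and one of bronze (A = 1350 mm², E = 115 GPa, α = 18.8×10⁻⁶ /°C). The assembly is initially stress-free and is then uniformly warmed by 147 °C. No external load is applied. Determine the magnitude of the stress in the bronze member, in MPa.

σ ≈ 22.5 MPa (compressive)

Both members must finish at the same length. With the larger α, the bronze tends to over-expand; the plates restrain it, putting the bronze in compression and the concrete in tension. With no external load the two internal forces are equal and opposite, magnitude P.
Equating the net (thermal + elastic) strains gives |α₁ − α₂|·ΔT = P·[1/(A₁E₁) + 1/(A₂E₂)].
|α₁ − α₂|·ΔT = 7.9×10⁻⁶ × 147 = 0.001161.
1/(A₁E₁) + 1/(A₂E₂) = 1/(900×35×10³) + 1/(1350×115×10³) = 3.819×10⁻⁸ N⁻¹.
P = 0.001161 / 3.819×10⁻⁸ = 30410 N = 30.41 kN.
σ_{bronze} = P/A₂ = 30410/1350 = 22.53 MPa, compressive.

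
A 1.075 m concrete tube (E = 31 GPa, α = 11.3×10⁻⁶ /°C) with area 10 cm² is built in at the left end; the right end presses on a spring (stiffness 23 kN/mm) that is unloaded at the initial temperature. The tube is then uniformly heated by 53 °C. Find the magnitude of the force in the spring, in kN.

P ≈ 8.24 kN

Free thermal expansion: δ_free = αΔT L = 11.3×10⁻⁶ × 53 × 1075 = 0.6438 mm.
Let P be the compressive force at the spring. The tube shortens elastically by PL/(AE) and the spring compresses by P/k; together these equal δ_free.
P [ L/(AE) + 1/k ] = δ_free → P [ 1075/(1000×31×10³) + 1/(23×10³) ] = 0.6438.
P = 0.6438 / 7.816×10⁻⁵ = 8238 N.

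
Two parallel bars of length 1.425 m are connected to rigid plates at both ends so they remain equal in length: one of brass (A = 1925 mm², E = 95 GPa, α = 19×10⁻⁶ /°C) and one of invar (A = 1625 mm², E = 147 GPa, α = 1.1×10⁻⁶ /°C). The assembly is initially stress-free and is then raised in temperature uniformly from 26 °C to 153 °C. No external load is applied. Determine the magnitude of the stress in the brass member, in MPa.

σ ≈ 122 MPa (compressive)

The brass has the larger α, so on heating it would change length more than the invar if both were free. The rigid plates force a common final length, so the brass is put into compression and the invar into tension, with equal and opposite forces P (no external load).
Compatibility of the two members (thermal + elastic change equal): (α₁ − α₂)ΔT = P·[1/(A₁E₁) + 1/(A₂E₂)].
|α₁ − α₂|·ΔT = 17.9×10⁻⁶ × 127 = 0.002273.
1/(A₁E₁) + 1/(A₂E₂) = 1/(1925×95×10³) + 1/(1625×147×10³) = 9.655×10⁻⁹ N⁻¹.
P = 0.002273 / 9.655×10⁻⁹ = 235500 N = 235.5 kN.
σ_{brass} = P/A₁ = 235500/1925 = 122.3 MPa, compressive.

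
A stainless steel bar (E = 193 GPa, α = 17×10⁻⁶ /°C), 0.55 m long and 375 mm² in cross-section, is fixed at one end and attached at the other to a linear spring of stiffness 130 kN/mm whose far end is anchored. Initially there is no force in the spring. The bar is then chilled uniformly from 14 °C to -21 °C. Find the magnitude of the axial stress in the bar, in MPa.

The unrestrained thermal change is αΔT L = 17×10⁻⁶ × 35 × 550 = 0.3273 mm.
With a force P in the spring, the elastic change of the bar is PL/(AE) and that of the spring is P/k; compatibility requires their sum to equal δ_free.
P [ L/(AE) + 1/k ] = δ_free → P [ 550/(375×193×10³) + 1/(130×10³) ] = 0.3273.
P = 0.3273 / 1.529×10⁻⁵ = 21400 N.
σ = P/A = 21400/375 = 57.07 MPa.

σ ≈ 57.1 MPa (tensile)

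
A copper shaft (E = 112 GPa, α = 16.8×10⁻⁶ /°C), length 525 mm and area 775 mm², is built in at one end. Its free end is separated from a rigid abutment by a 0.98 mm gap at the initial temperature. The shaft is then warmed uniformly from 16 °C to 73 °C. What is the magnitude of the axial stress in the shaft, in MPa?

σ ≈ 0 MPa

Free thermal elongation = αΔT L = 16.8×10⁻⁶ × 57 × 525 = 0.5027 mm.
This is smaller than the 0.98 mm clearance, so the shaft expands freely without reaching the stop — the stress is zero.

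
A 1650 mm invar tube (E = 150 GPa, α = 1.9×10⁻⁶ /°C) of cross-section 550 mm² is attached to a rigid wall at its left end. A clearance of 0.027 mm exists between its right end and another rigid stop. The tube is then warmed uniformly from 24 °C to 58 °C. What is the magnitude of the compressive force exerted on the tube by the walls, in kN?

P ≈ 3.98 kN

If the wall were absent the tube would grow by αΔT L = 1.9×10⁻⁶ × 34 × 1650 = 0.1066 mm.
This exceeds the 0.027 mm gap, so the wall pushes back. The portion of expansion that must be recovered elastically is δ_free − gap = 0.1066 − 0.027 = 0.07959 mm.
Compatibility: PL/(AE) = 0.07959 mm, so σ = P/A = E × (0.07959/1650) = 7.235 MPa.
P = σA = 7.235 × 550 = 3.979 kN.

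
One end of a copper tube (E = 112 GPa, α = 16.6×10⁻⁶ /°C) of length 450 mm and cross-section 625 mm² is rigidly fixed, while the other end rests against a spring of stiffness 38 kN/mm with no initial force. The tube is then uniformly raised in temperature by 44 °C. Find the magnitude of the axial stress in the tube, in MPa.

The unrestrained thermal change is αΔT L = 16.6×10⁻⁶ × 44 × 450 = 0.3287 mm.
Let P be the compressive force at the spring. The tube shortens elastically by PL/(AE) and the spring compresses by P/k; together these equal δ_free.
So P = δ_free / [L/(AE) + 1/k] = 0.3287 / [ 450/(625×112×10³) + 1/(38×10³) ].
P = 0.3287 / 3.274×10⁻⁵ = 10040 N.
σ = P/A = 10040/625 = 16.06 MPa.

σ ≈ 16.1 MPa (compressive)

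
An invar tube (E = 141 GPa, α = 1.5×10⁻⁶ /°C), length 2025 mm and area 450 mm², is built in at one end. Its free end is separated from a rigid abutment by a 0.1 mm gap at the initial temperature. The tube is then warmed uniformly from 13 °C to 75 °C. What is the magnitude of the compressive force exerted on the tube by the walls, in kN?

Free thermal elongation = αΔT L = 1.5×10⁻⁶ × 62 × 2025 = 0.1883 mm.
This exceeds the 0.1 mm gap, so the wall pushes back. The portion of expansion that must be recovered elastically is δ_free − gap = 0.1883 − 0.1 = 0.08832 mm.
So σ = E(δ_free − g)/L = 141×10³ × 0.08832/2025 = 6.15 MPa.
Force on the wall = σA = 6.15 × 450 mm² = 2.768 kN.

P ≈ 2.77 kN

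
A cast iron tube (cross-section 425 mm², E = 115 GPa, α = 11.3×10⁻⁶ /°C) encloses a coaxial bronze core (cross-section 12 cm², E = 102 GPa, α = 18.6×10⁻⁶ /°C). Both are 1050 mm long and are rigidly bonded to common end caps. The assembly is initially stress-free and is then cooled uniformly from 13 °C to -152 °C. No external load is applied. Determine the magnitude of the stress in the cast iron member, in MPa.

σ ≈ 99 MPa (compressive)

Both members must finish at the same length. With the larger α, the bronze tends to over-contract; the plates restrain it, putting the bronze in tension and the cast iron in compression. With no external load the two internal forces are equal and opposite, magnitude P.
Setting the final lengths equal and cancelling L: (α₁ − α₂)ΔT = P/(A₁E₁) + P/(A₂E₂).
|α₁ − α₂|·ΔT = 7.3×10⁻⁶ × 165 = 0.001205.
1/(A₁E₁) + 1/(A₂E₂) = 1/(425×115×10³) + 1/(1200×102×10³) = 2.863×10⁻⁸ N⁻¹.
So P = 0.001205 / 2.863×10⁻⁸ = 42.07 kN.
σ_{cast iron} = P/A₁ = 42070/425 = 98.99 MPa, compressive.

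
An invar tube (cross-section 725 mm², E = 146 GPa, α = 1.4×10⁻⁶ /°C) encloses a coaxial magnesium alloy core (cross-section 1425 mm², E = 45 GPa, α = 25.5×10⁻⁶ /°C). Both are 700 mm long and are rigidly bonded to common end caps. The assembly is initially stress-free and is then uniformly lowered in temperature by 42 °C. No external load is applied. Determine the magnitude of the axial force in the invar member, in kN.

The magnesium alloy has the larger α, so on cooling it would change length more than the invar if both were free. The rigid plates force a common final length, so the magnesium alloy is put into tension and the invar into compression, with equal and opposite forces P (no external load).
Compatibility of the two members (thermal + elastic change equal): (α₁ − α₂)ΔT = P·[1/(A₁E₁) + 1/(A₂E₂)].
|α₁ − α₂|·ΔT = 24.1×10⁻⁶ × 42 = 0.001012.
1/(A₁E₁) + 1/(A₂E₂) = 1/(725×146×10³) + 1/(1425×45×10³) = 2.504×10⁻⁸ N⁻¹.
So P = 0.001012 / 2.504×10⁻⁸ = 40.42 kN.

P ≈ 40.4 kN (compressive in the invar)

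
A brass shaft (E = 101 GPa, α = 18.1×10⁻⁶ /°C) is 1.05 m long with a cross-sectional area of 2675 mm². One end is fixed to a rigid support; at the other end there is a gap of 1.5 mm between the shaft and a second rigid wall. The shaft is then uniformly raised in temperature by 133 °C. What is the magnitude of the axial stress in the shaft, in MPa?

If the wall were absent the shaft would grow by αΔT L = 18.1×10⁻⁶ × 133 × 1050 = 2.528 mm.
The gap closes (δ_free > 1.5 mm) and the wall then resists a further 2.528 − 1.5 = 1.028 mm of expansion.
That suppressed elongation corresponds to σ = E·Δ/L = 101×10³ × 1.028/1050 = 98.85 MPa.

σ ≈ 98.9 MPa (compressive)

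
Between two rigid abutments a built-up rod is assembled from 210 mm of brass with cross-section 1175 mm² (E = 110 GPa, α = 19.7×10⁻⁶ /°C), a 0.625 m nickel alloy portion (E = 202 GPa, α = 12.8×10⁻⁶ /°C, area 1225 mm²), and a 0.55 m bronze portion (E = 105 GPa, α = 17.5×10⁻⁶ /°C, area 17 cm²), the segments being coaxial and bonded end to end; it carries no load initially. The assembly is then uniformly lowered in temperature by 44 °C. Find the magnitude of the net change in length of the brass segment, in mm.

Free thermal contraction of the whole bar: Σ αᵢΔT Lᵢ = 19.7×10⁻⁶×44×210 + 12.8×10⁻⁶×44×625 + 17.5×10⁻⁶×44×550 = 0.9575 mm.
The walls prevent any net length change, so an axial force P (same in every segment) develops. Compatibility: P · Σ Lᵢ/(AᵢEᵢ) = δ_free.
Σ Lᵢ/(AᵢEᵢ) = 210/(1175×110×10³) + 625/(1225×202×10³) + 550/(1700×105×10³) = 7.232×10⁻⁶ mm/N.
Hence P = δ_free / Σ(L/AE) = 0.9575/7.232×10⁻⁶ = 132.4 kN (tensile).
For the brass segment, free thermal change = 19.7×10⁻⁶×44×210 = 0.182 mm and elastic change from P = 132400×210/(1175×110×10³) = 0.2151 mm; these oppose, so the net change is 0.0331 mm (segment lengthens).

|ΔL| ≈ 0.0331 mm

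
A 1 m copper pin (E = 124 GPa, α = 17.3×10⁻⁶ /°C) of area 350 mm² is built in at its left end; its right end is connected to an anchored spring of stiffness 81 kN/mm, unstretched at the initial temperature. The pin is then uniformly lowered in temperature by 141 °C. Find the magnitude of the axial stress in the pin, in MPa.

σ ≈ 197 MPa (tensile)

Free thermal contraction: δ_free = αΔT L = 17.3×10⁻⁶ × 141 × 1000 = 2.439 mm.
Let P be the tensile force in the spring. The pin extends elastically by PL/(AE) and the spring stretches by P/k; together these equal δ_free.
So P = δ_free / [L/(AE) + 1/k] = 2.439 / [ 1000/(350×124×10³) + 1/(81×10³) ].
P = 2.439 / 3.539×10⁻⁵ = 68930 N.
σ = P/A = 68930/350 = 196.9 MPa.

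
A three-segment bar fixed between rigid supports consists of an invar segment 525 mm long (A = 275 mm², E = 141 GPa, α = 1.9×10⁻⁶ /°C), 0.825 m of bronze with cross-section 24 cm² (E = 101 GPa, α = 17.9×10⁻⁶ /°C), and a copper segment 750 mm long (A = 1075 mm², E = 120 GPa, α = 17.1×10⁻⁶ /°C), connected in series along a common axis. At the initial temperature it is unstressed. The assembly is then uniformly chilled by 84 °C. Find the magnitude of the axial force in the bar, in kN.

P ≈ 106 kN (tensile)

With the walls removed the bar would change length by δ_free = Σ αᵢΔT Lᵢ = 1.9×10⁻⁶×84×525 + 17.9×10⁻⁶×84×825 + 17.1×10⁻⁶×84×750 = 2.402 mm.
Since the ends are fixed, an axial force P builds up, equal in every segment, with P · Σ Lᵢ/(AᵢEᵢ) = δ_free.
Σ Lᵢ/(AᵢEᵢ) = 525/(275×141×10³) + 825/(2400×101×10³) + 750/(1075×120×10³) = 2.276×10⁻⁵ mm/N.
P = 2.402 / 2.276×10⁻⁵ = 105500 N = 105.5 kN, tensile.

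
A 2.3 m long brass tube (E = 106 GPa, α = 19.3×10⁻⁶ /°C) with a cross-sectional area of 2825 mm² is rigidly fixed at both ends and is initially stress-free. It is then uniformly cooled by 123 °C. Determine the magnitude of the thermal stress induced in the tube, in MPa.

The supports are rigid, so the total axial strain is zero. The restrained thermal strain is ε = αΔT = 19.3×10⁻⁶ × 123 = 2373.9×10⁻⁶.
Hence σ = E·αΔT = 106×10³ × 2373.9×10⁻⁶ = 251.6 MPa, tensile.

σ ≈ 252 MPa (tensile)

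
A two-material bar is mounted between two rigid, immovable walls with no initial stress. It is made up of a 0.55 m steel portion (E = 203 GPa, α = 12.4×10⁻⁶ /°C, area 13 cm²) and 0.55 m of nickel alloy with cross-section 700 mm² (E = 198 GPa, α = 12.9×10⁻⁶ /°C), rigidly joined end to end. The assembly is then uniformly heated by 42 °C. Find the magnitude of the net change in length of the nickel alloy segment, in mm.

|ΔL| ≈ 0.0852 mm

Free thermal expansion of the whole bar: Σ αᵢΔT Lᵢ = 12.4×10⁻⁶×42×550 + 12.9×10⁻⁶×42×550 = 0.5844 mm.
The rigid supports impose zero overall length change; the single axial force P common to all segments must satisfy P Σ Lᵢ/(AᵢEᵢ) = δ_free.
The series flexibility is Σ Lᵢ/(AᵢEᵢ) = 550/(1300×203×10³) + 550/(700×198×10³) = 6.052×10⁻⁶ mm/N.
So P = 0.5844 / 6.052×10⁻⁶ = 96.56 kN, compressive.
For the nickel alloy segment, free thermal change = 12.9×10⁻⁶×42×550 = 0.298 mm and elastic change from P = 96560×550/(700×198×10³) = 0.3832 mm; these oppose, so the net change is 0.0852 mm (segment shortens).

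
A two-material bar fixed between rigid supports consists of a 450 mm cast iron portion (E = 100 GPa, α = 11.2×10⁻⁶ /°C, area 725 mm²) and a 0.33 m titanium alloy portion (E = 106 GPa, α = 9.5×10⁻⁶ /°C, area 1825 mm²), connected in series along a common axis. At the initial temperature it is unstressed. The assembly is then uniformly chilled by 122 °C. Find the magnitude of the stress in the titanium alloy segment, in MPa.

If the supports were absent, the total length change would be Σ αᵢΔT Lᵢ = 11.2×10⁻⁶×122×450 + 9.5×10⁻⁶×122×330 = 0.9973 mm.
Since the ends are fixed, an axial force P builds up, equal in every segment, with P · Σ Lᵢ/(AᵢEᵢ) = δ_free.
Σ Lᵢ/(AᵢEᵢ) = 450/(725×100×10³) + 330/(1825×106×10³) = 7.913×10⁻⁶ mm/N.
Hence P = δ_free / Σ(L/AE) = 0.9973/7.913×10⁻⁶ = 126 kN (tensile).
σ_{titanium alloy} = P / A = 126000 / 1825 = 69.06 MPa.

σ ≈ 69.1 MPa (tensile)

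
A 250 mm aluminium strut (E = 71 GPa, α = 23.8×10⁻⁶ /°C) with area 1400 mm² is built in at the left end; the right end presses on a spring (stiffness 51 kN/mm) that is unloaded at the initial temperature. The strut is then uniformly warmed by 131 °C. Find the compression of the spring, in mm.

δ ≈ 0.691 mm

If the spring were absent the strut would lengthen by αΔT L = 23.8×10⁻⁶ × 131 × 250 = 0.7794 mm.
With a force P in the spring, the elastic change of the strut is PL/(AE) and that of the spring is P/k; compatibility requires their sum to equal δ_free.
P [ L/(AE) + 1/k ] = δ_free → P [ 250/(1400×71×10³) + 1/(51×10³) ] = 0.7794.
P = 0.7794 / 2.212×10⁻⁵ = 35230 N.
Spring compression = P/k = 35230/(51×10³) = 0.6908 mm.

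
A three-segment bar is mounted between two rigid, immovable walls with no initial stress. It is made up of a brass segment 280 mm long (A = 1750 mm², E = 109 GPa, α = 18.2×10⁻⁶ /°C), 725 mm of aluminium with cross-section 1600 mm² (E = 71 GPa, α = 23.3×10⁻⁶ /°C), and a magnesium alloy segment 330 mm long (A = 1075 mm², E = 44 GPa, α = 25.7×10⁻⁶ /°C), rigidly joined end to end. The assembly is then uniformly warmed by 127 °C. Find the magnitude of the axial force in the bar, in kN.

If the supports were absent, the total length change would be Σ αᵢΔT Lᵢ = 18.2×10⁻⁶×127×280 + 23.3×10⁻⁶×127×725 + 25.7×10⁻⁶×127×330 = 3.87 mm.
The walls prevent any net length change, so an axial force P (same in every segment) develops. Compatibility: P · Σ Lᵢ/(AᵢEᵢ) = δ_free.
The series flexibility is Σ Lᵢ/(AᵢEᵢ) = 280/(1750×109×10³) + 725/(1600×71×10³) + 330/(1075×44×10³) = 1.483×10⁻⁵ mm/N.
So P = 3.87 / 1.483×10⁻⁵ = 261 kN, compressive.

P ≈ 261 kN (compressive)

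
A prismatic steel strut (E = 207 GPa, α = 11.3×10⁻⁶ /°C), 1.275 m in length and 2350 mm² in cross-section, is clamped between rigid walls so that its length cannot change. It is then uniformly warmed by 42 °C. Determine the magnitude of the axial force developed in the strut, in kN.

P ≈ 231 kN (compressive)

The ends cannot move, so σ = EαΔT = 207×10³ × 11.3×10⁻⁶ × 42 = 98.24 MPa.
P = AEαΔT = 2350 × 207×10³ × 11.3×10⁻⁶ × 42 = 230.9 kN (compressive).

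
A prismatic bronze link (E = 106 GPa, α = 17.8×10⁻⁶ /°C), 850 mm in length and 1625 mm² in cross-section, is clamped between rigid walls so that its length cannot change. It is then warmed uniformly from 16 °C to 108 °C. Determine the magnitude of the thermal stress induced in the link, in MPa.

The supports are rigid, so the total axial strain is zero. The restrained thermal strain is ε = αΔT = 17.8×10⁻⁶ × 92 = 1637.6×10⁻⁶.
σ = EαΔT = 106×10³ × 17.8×10⁻⁶ × 92 = 173.6 MPa (compressive; the link is trying to expand).

σ ≈ 174 MPa (compressive)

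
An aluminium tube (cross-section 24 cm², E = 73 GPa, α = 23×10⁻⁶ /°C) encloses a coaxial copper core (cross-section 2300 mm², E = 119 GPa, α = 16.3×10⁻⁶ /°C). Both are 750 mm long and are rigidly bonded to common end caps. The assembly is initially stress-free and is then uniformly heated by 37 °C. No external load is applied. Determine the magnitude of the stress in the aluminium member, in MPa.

Equilibrium of a rigid end plate with no external load gives equal and opposite internal forces ±P in the two members. Since α_{aluminium} > α_{copper}, heating drives the aluminium into compression and the copper into tension.
Compatibility of the two members (thermal + elastic change equal): (α₁ − α₂)ΔT = P·[1/(A₁E₁) + 1/(A₂E₂)].
|α₁ − α₂|·ΔT = 6.7×10⁻⁶ × 37 = 0.0002479.
1/(A₁E₁) + 1/(A₂E₂) = 1/(2400×73×10³) + 1/(2300×119×10³) = 9.361×10⁻⁹ N⁻¹.
P = 0.0002479 / 9.361×10⁻⁹ = 26480 N = 26.48 kN.
σ_{aluminium} = P/A₁ = 26480/2400 = 11.03 MPa, compressive.

σ ≈ 11 MPa (compressive)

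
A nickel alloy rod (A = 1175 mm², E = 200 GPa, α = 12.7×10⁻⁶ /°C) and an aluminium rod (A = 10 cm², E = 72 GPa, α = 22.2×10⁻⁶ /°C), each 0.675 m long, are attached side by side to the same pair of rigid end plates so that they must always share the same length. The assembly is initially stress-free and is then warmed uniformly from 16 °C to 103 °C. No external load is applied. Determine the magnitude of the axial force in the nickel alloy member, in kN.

P ≈ 45.6 kN (tensile in the nickel alloy)

Both members must finish at the same length. With the larger α, the aluminium tends to over-expand; the plates restrain it, putting the aluminium in compression and the nickel alloy in tension. With no external load the two internal forces are equal and opposite, magnitude P.
Compatibility of the two members (thermal + elastic change equal): (α₁ − α₂)ΔT = P·[1/(A₁E₁) + 1/(A₂E₂)].
|α₁ − α₂|·ΔT = 9.5×10⁻⁶ × 87 = 0.0008265.
1/(A₁E₁) + 1/(A₂E₂) = 1/(1175×200×10³) + 1/(1000×72×10³) = 1.814×10⁻⁸ N⁻¹.
P = 0.0008265 / 1.814×10⁻⁸ = 45550 N = 45.55 kN.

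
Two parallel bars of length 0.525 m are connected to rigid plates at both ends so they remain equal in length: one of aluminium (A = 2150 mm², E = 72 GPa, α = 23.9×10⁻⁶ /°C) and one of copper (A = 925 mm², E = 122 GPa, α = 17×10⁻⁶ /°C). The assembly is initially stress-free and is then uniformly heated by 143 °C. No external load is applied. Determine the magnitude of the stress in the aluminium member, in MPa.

σ ≈ 30 MPa (compressive)

Equilibrium of a rigid end plate with no external load gives equal and opposite internal forces ±P in the two members. Since α_{aluminium} > α_{copper}, heating drives the aluminium into compression and the copper into tension.
Equating the net (thermal + elastic) strains gives |α₁ − α₂|·ΔT = P·[1/(A₁E₁) + 1/(A₂E₂)].
|α₁ − α₂|·ΔT = 6.9×10⁻⁶ × 143 = 0.0009867.
1/(A₁E₁) + 1/(A₂E₂) = 1/(2150×72×10³) + 1/(925×122×10³) = 1.532×10⁻⁸ N⁻¹.
P = 0.0009867 / 1.532×10⁻⁸ = 64400 N = 64.4 kN.
σ_{aluminium} = P/A₁ = 64400/2150 = 29.95 MPa, compressive.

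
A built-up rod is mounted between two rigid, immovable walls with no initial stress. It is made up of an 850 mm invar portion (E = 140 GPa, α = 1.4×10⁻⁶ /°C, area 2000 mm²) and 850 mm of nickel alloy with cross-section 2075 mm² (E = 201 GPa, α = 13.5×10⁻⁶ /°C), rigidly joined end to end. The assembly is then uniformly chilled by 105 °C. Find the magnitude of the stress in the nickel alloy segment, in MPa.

σ ≈ 126 MPa (tensile)

Free thermal contraction of the whole bar: Σ αᵢΔT Lᵢ = 1.4×10⁻⁶×105×850 + 13.5×10⁻⁶×105×850 = 1.33 mm.
The rigid supports impose zero overall length change; the single axial force P common to all segments must satisfy P Σ Lᵢ/(AᵢEᵢ) = δ_free.
Σ Lᵢ/(AᵢEᵢ) = 850/(2000×140×10³) + 850/(2075×201×10³) = 5.074×10⁻⁶ mm/N.
Hence P = δ_free / Σ(L/AE) = 1.33/5.074×10⁻⁶ = 262.1 kN (tensile).
σ_{nickel alloy} = P / A = 262100 / 2075 = 126.3 MPa.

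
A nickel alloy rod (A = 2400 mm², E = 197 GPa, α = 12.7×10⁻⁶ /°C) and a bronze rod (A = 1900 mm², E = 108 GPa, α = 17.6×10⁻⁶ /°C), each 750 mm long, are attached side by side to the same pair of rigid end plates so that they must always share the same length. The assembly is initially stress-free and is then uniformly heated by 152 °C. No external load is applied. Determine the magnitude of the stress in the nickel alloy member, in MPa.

Both members must finish at the same length. With the larger α, the bronze tends to over-expand; the plates restrain it, putting the bronze in compression and the nickel alloy in tension. With no external load the two internal forces are equal and opposite, magnitude P.
Setting the final lengths equal and cancelling L: (α₁ − α₂)ΔT = P/(A₁E₁) + P/(A₂E₂).
|α₁ − α₂|·ΔT = 4.9×10⁻⁶ × 152 = 0.0007448.
1/(A₁E₁) + 1/(A₂E₂) = 1/(2400×197×10³) + 1/(1900×108×10³) = 6.988×10⁻⁹ N⁻¹.
P = 0.0007448 / 6.988×10⁻⁹ = 106600 N = 106.6 kN.
σ_{nickel alloy} = P/A₁ = 106600/2400 = 44.41 MPa, tensile.

σ ≈ 44.4 MPa (tensile)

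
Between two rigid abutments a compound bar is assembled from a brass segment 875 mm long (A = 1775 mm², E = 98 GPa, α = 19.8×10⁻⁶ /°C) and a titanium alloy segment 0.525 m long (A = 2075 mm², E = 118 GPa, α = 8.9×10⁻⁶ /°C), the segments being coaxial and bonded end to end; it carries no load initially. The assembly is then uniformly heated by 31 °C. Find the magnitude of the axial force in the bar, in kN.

P ≈ 95.1 kN (compressive)

If the supports were absent, the total length change would be Σ αᵢΔT Lᵢ = 19.8×10⁻⁶×31×875 + 8.9×10⁻⁶×31×525 = 0.6819 mm.
Since the ends are fixed, an axial force P builds up, equal in every segment, with P · Σ Lᵢ/(AᵢEᵢ) = δ_free.
Σ Lᵢ/(AᵢEᵢ) = 875/(1775×98×10³) + 525/(2075×118×10³) = 7.174×10⁻⁶ mm/N.
So P = 0.6819 / 7.174×10⁻⁶ = 95.05 kN, compressive.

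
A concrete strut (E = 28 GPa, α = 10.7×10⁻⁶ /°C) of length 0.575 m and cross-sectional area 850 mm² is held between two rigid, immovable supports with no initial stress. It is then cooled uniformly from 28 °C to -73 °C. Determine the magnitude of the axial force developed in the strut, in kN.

Full restraint means ε = 0, so the stress is σ = EαΔT = 28×10³ × 10.7×10⁻⁶ × 101 = 30.26 MPa.
P = AEαΔT = 850 × 28×10³ × 10.7×10⁻⁶ × 101 = 25.72 kN (tensile).

P ≈ 25.7 kN (tensile)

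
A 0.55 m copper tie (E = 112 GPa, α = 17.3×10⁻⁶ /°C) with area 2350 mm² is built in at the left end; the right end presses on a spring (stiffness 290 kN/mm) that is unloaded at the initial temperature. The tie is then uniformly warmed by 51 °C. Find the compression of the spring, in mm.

δ ≈ 0.302 mm

Free thermal expansion: δ_free = αΔT L = 17.3×10⁻⁶ × 51 × 550 = 0.4853 mm.
With a force P in the spring, the elastic change of the tie is PL/(AE) and that of the spring is P/k; compatibility requires their sum to equal δ_free.
So P = δ_free / [L/(AE) + 1/k] = 0.4853 / [ 550/(2350×112×10³) + 1/(290×10³) ].
P = 0.4853 / 5.538×10⁻⁶ = 87630 N.
Spring compression = P/k = 87630/(290×10³) = 0.3022 mm.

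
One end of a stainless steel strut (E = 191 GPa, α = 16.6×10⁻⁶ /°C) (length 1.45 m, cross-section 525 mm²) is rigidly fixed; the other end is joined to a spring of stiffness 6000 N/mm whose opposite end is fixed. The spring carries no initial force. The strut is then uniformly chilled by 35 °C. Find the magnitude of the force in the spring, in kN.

If the spring were absent the strut would shorten by αΔT L = 16.6×10⁻⁶ × 35 × 1450 = 0.8425 mm.
Let P be the tensile force in the spring. The strut extends elastically by PL/(AE) and the spring stretches by P/k; together these equal δ_free.
So P = δ_free / [L/(AE) + 1/k] = 0.8425 / [ 1450/(525×191×10³) + 1/(6000) ].
P = 0.8425 / 0.0001811 = 4651 N.

P ≈ 4.65 kN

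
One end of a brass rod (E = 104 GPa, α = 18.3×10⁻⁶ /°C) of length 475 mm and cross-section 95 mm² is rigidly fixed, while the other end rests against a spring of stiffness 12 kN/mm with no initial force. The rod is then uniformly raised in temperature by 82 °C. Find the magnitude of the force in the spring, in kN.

P ≈ 5.42 kN

If the spring were absent the rod would lengthen by αΔT L = 18.3×10⁻⁶ × 82 × 475 = 0.7128 mm.
With a force P in the spring, the elastic change of the rod is PL/(AE) and that of the spring is P/k; compatibility requires their sum to equal δ_free.
So P = δ_free / [L/(AE) + 1/k] = 0.7128 / [ 475/(95×104×10³) + 1/(12×10³) ].
P = 0.7128 / 0.0001314 = 5424 N.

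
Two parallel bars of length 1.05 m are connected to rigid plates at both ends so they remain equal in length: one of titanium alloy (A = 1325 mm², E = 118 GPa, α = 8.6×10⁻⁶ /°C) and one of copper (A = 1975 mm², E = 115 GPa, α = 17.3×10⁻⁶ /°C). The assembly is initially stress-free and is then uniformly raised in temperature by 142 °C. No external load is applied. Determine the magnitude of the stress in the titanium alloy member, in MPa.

Both members must finish at the same length. With the larger α, the copper tends to over-expand; the plates restrain it, putting the copper in compression and the titanium alloy in tension. With no external load the two internal forces are equal and opposite, magnitude P.
Setting the final lengths equal and cancelling L: (α₁ − α₂)ΔT = P/(A₁E₁) + P/(A₂E₂).
|α₁ − α₂|·ΔT = 8.7×10⁻⁶ × 142 = 0.001235.
1/(A₁E₁) + 1/(A₂E₂) = 1/(1325×118×10³) + 1/(1975×115×10³) = 1.08×10⁻⁸ N⁻¹.
So P = 0.001235 / 1.08×10⁻⁸ = 114.4 kN.
σ_{titanium alloy} = P/A₁ = 114400/1325 = 86.34 MPa, tensile.

σ ≈ 86.3 MPa (tensile)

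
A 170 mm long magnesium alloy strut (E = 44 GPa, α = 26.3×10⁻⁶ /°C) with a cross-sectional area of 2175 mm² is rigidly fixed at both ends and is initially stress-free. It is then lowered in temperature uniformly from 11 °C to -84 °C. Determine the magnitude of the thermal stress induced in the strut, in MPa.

σ ≈ 110 MPa (tensile)

The supports are rigid, so the total axial strain is zero. The restrained thermal strain is ε = αΔT = 26.3×10⁻⁶ × 95 = 2498.5×10⁻⁶.
The stress required to suppress this strain is σ = Eε = 44×10³ × 2498.5×10⁻⁶ = 109.9 MPa, tensile since the strut is trying to contract.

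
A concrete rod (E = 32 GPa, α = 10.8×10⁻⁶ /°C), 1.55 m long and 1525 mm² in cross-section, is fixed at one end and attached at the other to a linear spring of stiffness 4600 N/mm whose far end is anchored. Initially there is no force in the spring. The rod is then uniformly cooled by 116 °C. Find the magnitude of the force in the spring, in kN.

P ≈ 7.79 kN

If the spring were absent the rod would shorten by αΔT L = 10.8×10⁻⁶ × 116 × 1550 = 1.942 mm.
With a force P in the spring, the elastic change of the rod is PL/(AE) and that of the spring is P/k; compatibility requires their sum to equal δ_free.
So P = δ_free / [L/(AE) + 1/k] = 1.942 / [ 1550/(1525×32×10³) + 1/(4600) ].
P = 1.942 / 0.0002492 = 7794 N.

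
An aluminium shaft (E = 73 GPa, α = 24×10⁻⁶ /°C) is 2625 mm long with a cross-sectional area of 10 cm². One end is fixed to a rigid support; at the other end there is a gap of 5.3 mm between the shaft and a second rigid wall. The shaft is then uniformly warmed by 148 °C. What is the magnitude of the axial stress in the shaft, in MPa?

σ ≈ 112 MPa (compressive)

If the wall were absent the shaft would grow by αΔT L = 24×10⁻⁶ × 148 × 2625 = 9.324 mm.
After closing the 5.3 mm clearance, 9.324 − 5.3 = 4.024 mm of expansion remains to be suppressed by the wall.
Compatibility: PL/(AE) = 4.024 mm, so σ = P/A = E × (4.024/2625) = 111.9 MPa.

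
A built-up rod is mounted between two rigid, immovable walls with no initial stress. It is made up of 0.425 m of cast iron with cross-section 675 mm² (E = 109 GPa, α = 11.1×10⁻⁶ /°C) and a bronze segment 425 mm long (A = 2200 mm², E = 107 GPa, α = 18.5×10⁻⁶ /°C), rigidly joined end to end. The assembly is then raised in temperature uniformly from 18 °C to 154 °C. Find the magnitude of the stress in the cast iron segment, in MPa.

σ ≈ 334 MPa (compressive)

If the supports were absent, the total length change would be Σ αᵢΔT Lᵢ = 11.1×10⁻⁶×136×425 + 18.5×10⁻⁶×136×425 = 1.711 mm.
The rigid supports impose zero overall length change; the single axial force P common to all segments must satisfy P Σ Lᵢ/(AᵢEᵢ) = δ_free.
The series flexibility is Σ Lᵢ/(AᵢEᵢ) = 425/(675×109×10³) + 425/(2200×107×10³) = 7.582×10⁻⁶ mm/N.
Hence P = δ_free / Σ(L/AE) = 1.711/7.582×10⁻⁶ = 225.7 kN (compressive).
σ_{cast iron} = P / A = 225700 / 675 = 334.3 MPa.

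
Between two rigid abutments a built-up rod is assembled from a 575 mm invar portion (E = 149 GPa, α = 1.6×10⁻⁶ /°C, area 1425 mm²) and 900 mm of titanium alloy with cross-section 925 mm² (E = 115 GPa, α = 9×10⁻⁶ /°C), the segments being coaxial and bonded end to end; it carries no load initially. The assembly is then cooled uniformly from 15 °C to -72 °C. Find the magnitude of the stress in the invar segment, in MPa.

σ ≈ 49.3 MPa (tensile)

If the supports were absent, the total length change would be Σ αᵢΔT Lᵢ = 1.6×10⁻⁶×87×575 + 9×10⁻⁶×87×900 = 0.7847 mm.
Since the ends are fixed, an axial force P builds up, equal in every segment, with P · Σ Lᵢ/(AᵢEᵢ) = δ_free.
The series flexibility is Σ Lᵢ/(AᵢEᵢ) = 575/(1425×149×10³) + 900/(925×115×10³) = 1.117×10⁻⁵ mm/N.
P = 0.7847 / 1.117×10⁻⁵ = 70260 N = 70.26 kN, tensile.
σ_{invar} = P / A = 70260 / 1425 = 49.31 MPa.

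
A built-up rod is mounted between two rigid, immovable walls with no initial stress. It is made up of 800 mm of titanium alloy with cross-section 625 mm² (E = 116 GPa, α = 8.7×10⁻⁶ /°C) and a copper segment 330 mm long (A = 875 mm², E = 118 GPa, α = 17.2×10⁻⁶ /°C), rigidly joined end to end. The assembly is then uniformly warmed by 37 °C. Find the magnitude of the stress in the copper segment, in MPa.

With the walls removed the bar would change length by δ_free = Σ αᵢΔT Lᵢ = 8.7×10⁻⁶×37×800 + 17.2×10⁻⁶×37×330 = 0.4675 mm.
The walls prevent any net length change, so an axial force P (same in every segment) develops. Compatibility: P · Σ Lᵢ/(AᵢEᵢ) = δ_free.
Σ Lᵢ/(AᵢEᵢ) = 800/(625×116×10³) + 330/(875×118×10³) = 1.423×10⁻⁵ mm/N.
So P = 0.4675 / 1.423×10⁻⁵ = 32.85 kN, compressive.
σ_{copper} = P / A = 32850 / 875 = 37.55 MPa.

σ ≈ 37.5 MPa (compressive)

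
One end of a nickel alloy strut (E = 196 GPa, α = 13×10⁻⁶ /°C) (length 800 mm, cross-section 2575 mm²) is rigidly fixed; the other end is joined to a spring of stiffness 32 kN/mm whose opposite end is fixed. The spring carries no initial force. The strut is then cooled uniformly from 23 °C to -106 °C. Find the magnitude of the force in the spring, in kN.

If the spring were absent the strut would shorten by αΔT L = 13×10⁻⁶ × 129 × 800 = 1.342 mm.
Let P be the tensile force in the spring. The strut extends elastically by PL/(AE) and the spring stretches by P/k; together these equal δ_free.
P [ L/(AE) + 1/k ] = δ_free → P [ 800/(2575×196×10³) + 1/(32×10³) ] = 1.342.
P = 1.342 / 3.284×10⁻⁵ = 40860 N.

P ≈ 40.9 kN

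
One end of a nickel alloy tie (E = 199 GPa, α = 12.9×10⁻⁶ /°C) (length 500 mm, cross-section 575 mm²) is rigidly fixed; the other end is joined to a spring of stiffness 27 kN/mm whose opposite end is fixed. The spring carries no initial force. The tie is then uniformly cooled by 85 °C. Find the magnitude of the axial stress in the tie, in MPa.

If the spring were absent the tie would shorten by αΔT L = 12.9×10⁻⁶ × 85 × 500 = 0.5483 mm.
With a force P in the spring, the elastic change of the tie is PL/(AE) and that of the spring is P/k; compatibility requires their sum to equal δ_free.
So P = δ_free / [L/(AE) + 1/k] = 0.5483 / [ 500/(575×199×10³) + 1/(27×10³) ].
P = 0.5483 / 4.141×10⁻⁵ = 13240 N.
σ = P/A = 13240/575 = 23.03 MPa.

σ ≈ 23 MPa (tensile)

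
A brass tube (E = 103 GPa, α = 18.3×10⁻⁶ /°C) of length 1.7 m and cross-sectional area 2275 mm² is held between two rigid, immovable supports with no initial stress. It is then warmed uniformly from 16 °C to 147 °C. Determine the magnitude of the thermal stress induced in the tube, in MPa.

The supports are rigid, so the total axial strain is zero. The restrained thermal strain is ε = αΔT = 18.3×10⁻⁶ × 131 = 2397.3×10⁻⁶.
The stress required to suppress this strain is σ = Eε = 103×10³ × 2397.3×10⁻⁶ = 246.9 MPa, compressive since the tube is trying to expand.

σ ≈ 247 MPa (compressive)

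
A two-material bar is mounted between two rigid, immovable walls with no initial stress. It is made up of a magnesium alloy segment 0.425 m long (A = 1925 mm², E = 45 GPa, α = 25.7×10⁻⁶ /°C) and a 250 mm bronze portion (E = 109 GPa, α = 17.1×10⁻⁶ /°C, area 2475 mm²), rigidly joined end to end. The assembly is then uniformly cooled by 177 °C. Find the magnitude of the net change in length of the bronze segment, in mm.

|ΔL| ≈ 0.329 mm

Free thermal contraction of the whole bar: Σ αᵢΔT Lᵢ = 25.7×10⁻⁶×177×425 + 17.1×10⁻⁶×177×250 = 2.69 mm.
Since the ends are fixed, an axial force P builds up, equal in every segment, with P · Σ Lᵢ/(AᵢEᵢ) = δ_free.
The series flexibility is Σ Lᵢ/(AᵢEᵢ) = 425/(1925×45×10³) + 250/(2475×109×10³) = 5.833×10⁻⁶ mm/N.
So P = 2.69 / 5.833×10⁻⁶ = 461.2 kN, tensile.
For the bronze segment, free thermal change = 17.1×10⁻⁶×177×250 = 0.7567 mm and elastic change from P = 461200×250/(2475×109×10³) = 0.4274 mm; these oppose, so the net change is 0.329 mm (segment shortens).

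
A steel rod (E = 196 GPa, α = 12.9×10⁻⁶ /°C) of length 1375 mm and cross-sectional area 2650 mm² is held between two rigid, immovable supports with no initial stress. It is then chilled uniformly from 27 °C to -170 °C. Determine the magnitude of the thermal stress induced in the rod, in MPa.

The supports are rigid, so the total axial strain is zero. The restrained thermal strain is ε = αΔT = 12.9×10⁻⁶ × 197 = 2541.3×10⁻⁶.
The stress required to suppress this strain is σ = Eε = 196×10³ × 2541.3×10⁻⁶ = 498.1 MPa, tensile since the rod is trying to contract.

σ ≈ 498 MPa (tensile)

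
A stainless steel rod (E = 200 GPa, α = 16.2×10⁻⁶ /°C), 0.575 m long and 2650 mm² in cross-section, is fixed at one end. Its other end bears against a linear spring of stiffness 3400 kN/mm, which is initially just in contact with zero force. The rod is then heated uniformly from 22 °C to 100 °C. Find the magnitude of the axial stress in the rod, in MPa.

σ ≈ 199 MPa (compressive)

The unrestrained thermal change is αΔT L = 16.2×10⁻⁶ × 78 × 575 = 0.7266 mm.
Let P be the compressive force at the spring. The rod shortens elastically by PL/(AE) and the spring compresses by P/k; together these equal δ_free.
So P = δ_free / [L/(AE) + 1/k] = 0.7266 / [ 575/(2650×200×10³) + 1/(3400×10³) ].
P = 0.7266 / 1.379×10⁻⁶ = 526900 N.
σ = P/A = 526900/2650 = 198.8 MPa.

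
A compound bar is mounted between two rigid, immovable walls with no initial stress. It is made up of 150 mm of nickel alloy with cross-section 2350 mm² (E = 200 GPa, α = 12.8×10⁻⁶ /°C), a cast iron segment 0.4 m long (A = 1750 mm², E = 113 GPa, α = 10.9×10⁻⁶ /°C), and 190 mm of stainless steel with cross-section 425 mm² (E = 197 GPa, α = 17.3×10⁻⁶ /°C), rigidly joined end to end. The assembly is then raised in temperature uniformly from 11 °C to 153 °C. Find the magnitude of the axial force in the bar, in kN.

P ≈ 295 kN (compressive)

With the walls removed the bar would change length by δ_free = Σ αᵢΔT Lᵢ = 12.8×10⁻⁶×142×150 + 10.9×10⁻⁶×142×400 + 17.3×10⁻⁶×142×190 = 1.359 mm.
Since the ends are fixed, an axial force P builds up, equal in every segment, with P · Σ Lᵢ/(AᵢEᵢ) = δ_free.
The series flexibility is Σ Lᵢ/(AᵢEᵢ) = 150/(2350×200×10³) + 400/(1750×113×10³) + 190/(425×197×10³) = 4.611×10⁻⁶ mm/N.
Hence P = δ_free / Σ(L/AE) = 1.359/4.611×10⁻⁶ = 294.6 kN (compressive).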